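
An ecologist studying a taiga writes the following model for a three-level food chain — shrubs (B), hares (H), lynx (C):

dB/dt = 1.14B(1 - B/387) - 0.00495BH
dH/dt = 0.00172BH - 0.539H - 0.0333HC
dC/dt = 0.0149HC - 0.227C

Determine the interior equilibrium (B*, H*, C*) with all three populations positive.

From dC/dt = 0: 0.0149H* = 0.227, so H* = 15.2.
From dB/dt = 0: 1.14(1 - B*/387) = 0.00495·15.2, giving B* = 387·(1 - 0.0662) = 361.
From dH/dt = 0: 0.00172·361 - 0.539 = 0.0333C*, so C* = 0.0826/0.0333 = 2.48.

B* ≈ 361, H* ≈ 15.2, C* ≈ 2.48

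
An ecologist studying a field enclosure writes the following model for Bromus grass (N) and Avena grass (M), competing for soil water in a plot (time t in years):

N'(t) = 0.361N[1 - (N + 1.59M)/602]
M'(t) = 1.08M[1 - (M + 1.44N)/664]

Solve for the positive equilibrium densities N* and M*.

Setting both brackets to zero gives the nullclines N + 1.59M = 602 and 1.44N + M = 664.
Substituting M = 664 - 1.44N into the first: N(1 - 1.59·1.44) = 602 - 1.59·664.
So N* = -454/-1.29 = 352, and then M* = 664 - 1.44·352 = 157.

N* ≈ 352, M* ≈ 157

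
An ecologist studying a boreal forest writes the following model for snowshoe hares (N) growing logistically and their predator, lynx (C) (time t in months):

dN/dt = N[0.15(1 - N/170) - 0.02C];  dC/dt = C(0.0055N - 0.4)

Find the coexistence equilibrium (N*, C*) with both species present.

From dC/dt = 0 with C > 0: 0.0055N* = 0.4, so N* = 72.7.
Substitute into dN/dt = 0: 0.15(1 - 72.7/170) = 0.02C*.
The bracket is 0.572, giving C* = 0.0858/0.02 = 4.29.

N* ≈ 72.7, C* ≈ 4.29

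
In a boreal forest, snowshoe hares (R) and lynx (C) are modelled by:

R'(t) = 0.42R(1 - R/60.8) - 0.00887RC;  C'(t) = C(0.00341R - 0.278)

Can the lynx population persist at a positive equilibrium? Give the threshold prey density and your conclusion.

The predator equation gives dC/dt > 0 only when R > 0.278/0.00341 = 81.5.
Without the predator, R → K = 60.8. Since 60.8 < 81.5, the predator cannot invade.

Threshold R = 81.5; K < 81.5, so no, the predator goes extinct.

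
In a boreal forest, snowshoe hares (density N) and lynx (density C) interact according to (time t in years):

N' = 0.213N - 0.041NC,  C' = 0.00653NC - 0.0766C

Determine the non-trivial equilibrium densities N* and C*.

Set dC/dt = 0 with C > 0: 0.00653N - 0.0766 = 0, so N* = 0.0766/0.00653 = 11.7.
Set dN/dt = 0 with N > 0: 0.213 - 0.041C = 0, so C* = 0.213/0.041 = 5.2.

N* ≈ 11.7, C* ≈ 5.2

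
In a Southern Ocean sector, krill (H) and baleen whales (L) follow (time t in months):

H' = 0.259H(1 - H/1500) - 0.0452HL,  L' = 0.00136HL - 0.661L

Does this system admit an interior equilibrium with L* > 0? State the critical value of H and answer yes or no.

The predator equation gives dL/dt > 0 only when H > 0.661/0.00136 = 486.
Without the predator, H → K = 1500. Since 1500 > 486, the predator can invade and persist.

Threshold H = 486; K > 486, so yes, the predator persists.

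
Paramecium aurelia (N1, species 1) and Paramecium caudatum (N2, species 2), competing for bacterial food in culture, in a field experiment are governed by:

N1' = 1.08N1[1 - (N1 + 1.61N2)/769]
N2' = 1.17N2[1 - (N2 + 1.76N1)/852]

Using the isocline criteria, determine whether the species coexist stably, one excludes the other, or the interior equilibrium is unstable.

Compare the nullcline intercepts: K1/α12 = 769/1.61 = 478 < K2 = 852; K2/α21 = 852/1.76 = 484 < K1 = 769.
Since both are reversed, neither can invade when rare; the interior point is a saddle.

unstable coexistence (outcome depends on initial conditions)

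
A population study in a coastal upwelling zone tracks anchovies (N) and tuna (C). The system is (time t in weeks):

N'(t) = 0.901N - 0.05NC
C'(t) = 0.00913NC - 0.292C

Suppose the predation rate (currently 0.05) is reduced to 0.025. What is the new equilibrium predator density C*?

At the interior fixed point, setting dN/dt = 0 with N > 0 fixes C* = (prey growth rate)/(NC coefficient) — independent of the other coefficients.
With the change, C* = 0.901/0.025 = 36; it rises from 18.

C* ≈ 36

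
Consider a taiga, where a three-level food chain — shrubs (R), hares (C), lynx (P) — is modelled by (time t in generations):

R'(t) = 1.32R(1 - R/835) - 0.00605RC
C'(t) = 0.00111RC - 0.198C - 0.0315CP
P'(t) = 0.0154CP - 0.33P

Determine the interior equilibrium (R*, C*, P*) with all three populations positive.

From dP/dt = 0: 0.0154C* = 0.33, so C* = 21.4.
From dR/dt = 0: 1.32(1 - R*/835) = 0.00605·21.4, giving R* = 835·(1 - 0.0982) = 753.
From dC/dt = 0: 0.00111·753 - 0.198 = 0.0315P*, so P* = 0.638/0.0315 = 20.2.

R* ≈ 753, C* ≈ 21.4, P* ≈ 20.2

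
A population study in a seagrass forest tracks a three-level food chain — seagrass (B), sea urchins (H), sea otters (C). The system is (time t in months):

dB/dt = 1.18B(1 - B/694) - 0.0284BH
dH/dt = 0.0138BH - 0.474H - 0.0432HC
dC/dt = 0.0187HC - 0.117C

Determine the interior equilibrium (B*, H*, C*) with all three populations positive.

From dC/dt = 0: 0.0187H* = 0.117, so H* = 6.26.
From dB/dt = 0: 1.18(1 - B*/694) = 0.0284·6.26, giving B* = 694·(1 - 0.151) = 589.
From dH/dt = 0: 0.0138·589 - 0.474 = 0.0432C*, so C* = 7.66/0.0432 = 177.

B* ≈ 589, H* ≈ 6.26, C* ≈ 177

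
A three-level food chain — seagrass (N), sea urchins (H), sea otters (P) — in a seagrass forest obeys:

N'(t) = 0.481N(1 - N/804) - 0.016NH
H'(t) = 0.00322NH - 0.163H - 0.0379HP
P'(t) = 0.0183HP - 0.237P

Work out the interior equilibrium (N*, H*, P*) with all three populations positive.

N* ≈ 458, H* ≈ 13, P* ≈ 34.6

From dP/dt = 0: 0.0183H* = 0.237, so H* = 13.
From dN/dt = 0: 0.481(1 - N*/804) = 0.016·13, giving N* = 804·(1 - 0.431) = 458.
From dH/dt = 0: 0.00322·458 - 0.163 = 0.0379P*, so P* = 1.31/0.0379 = 34.6.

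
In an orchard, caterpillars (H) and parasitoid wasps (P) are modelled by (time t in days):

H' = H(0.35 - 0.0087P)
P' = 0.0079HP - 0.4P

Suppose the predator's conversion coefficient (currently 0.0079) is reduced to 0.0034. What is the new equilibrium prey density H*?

At the interior fixed point, setting dP/dt = 0 with P > 0 fixes H* = (predator death rate)/(HP coefficient) — independent of the other coefficients.
With the change, H* = 0.4/0.0034 = 118; it rises from 50.6.

H* ≈ 118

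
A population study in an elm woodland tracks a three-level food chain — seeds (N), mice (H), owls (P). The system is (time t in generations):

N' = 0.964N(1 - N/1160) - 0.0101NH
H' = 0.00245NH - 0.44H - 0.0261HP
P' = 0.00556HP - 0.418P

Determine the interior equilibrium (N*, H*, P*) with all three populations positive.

From dP/dt = 0: 0.00556H* = 0.418, so H* = 75.2.
From dN/dt = 0: 0.964(1 - N*/1160) = 0.0101·75.2, giving N* = 1160·(1 - 0.788) = 246.
From dH/dt = 0: 0.00245·246 - 0.44 = 0.0261P*, so P* = 0.163/0.0261 = 6.26.

N* ≈ 246, H* ≈ 75.2, P* ≈ 6.26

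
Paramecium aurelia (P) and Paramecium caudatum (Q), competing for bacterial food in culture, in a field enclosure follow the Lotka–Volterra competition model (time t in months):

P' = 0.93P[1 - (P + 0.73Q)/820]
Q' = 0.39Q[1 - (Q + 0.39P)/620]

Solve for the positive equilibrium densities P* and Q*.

P* ≈ 514, Q* ≈ 420

Setting both brackets to zero gives the nullclines P + 0.73Q = 820 and 0.39P + Q = 620.
Substituting Q = 620 - 0.39P into the first: P(1 - 0.73·0.39) = 820 - 0.73·620.
So P* = 367/0.715 = 514, and then Q* = 620 - 0.39·514 = 420.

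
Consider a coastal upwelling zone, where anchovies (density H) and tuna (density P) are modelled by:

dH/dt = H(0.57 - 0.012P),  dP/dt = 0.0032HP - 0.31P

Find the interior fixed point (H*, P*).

H* ≈ 96.9, P* ≈ 47.5

Set dP/dt = 0 with P > 0: 0.0032H - 0.31 = 0, so H* = 0.31/0.0032 = 96.9.
Set dH/dt = 0 with H > 0: 0.57 - 0.012P = 0, so P* = 0.57/0.012 = 47.5.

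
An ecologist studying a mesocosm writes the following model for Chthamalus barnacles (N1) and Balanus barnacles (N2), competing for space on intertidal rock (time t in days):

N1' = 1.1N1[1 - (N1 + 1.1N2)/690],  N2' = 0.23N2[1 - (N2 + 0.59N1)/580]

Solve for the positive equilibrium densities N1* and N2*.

N1* ≈ 148, N2* ≈ 493

Setting both brackets to zero gives the nullclines N1 + 1.1N2 = 690 and 0.59N1 + N2 = 580.
Substituting N2 = 580 - 0.59N1 into the first: N1(1 - 1.1·0.59) = 690 - 1.1·580.
So N1* = 52/0.351 = 148, and then N2* = 580 - 0.59·148 = 493.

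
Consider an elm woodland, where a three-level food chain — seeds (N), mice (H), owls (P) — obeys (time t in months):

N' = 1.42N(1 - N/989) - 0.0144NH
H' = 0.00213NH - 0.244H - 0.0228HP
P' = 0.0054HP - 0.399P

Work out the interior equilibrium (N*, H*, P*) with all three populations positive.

N* ≈ 248, H* ≈ 73.9, P* ≈ 12.5

From dP/dt = 0: 0.0054H* = 0.399, so H* = 73.9.
From dN/dt = 0: 1.42(1 - N*/989) = 0.0144·73.9, giving N* = 989·(1 - 0.749) = 248.
From dH/dt = 0: 0.00213·248 - 0.244 = 0.0228P*, so P* = 0.284/0.0228 = 12.5.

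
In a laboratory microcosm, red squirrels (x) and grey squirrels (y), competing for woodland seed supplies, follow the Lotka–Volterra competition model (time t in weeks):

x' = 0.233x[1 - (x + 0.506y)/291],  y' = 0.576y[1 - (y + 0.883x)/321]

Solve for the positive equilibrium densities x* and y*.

Setting both brackets to zero gives the nullclines x + 0.506y = 291 and 0.883x + y = 321.
Substituting y = 321 - 0.883x into the first: x(1 - 0.506·0.883) = 291 - 0.506·321.
So x* = 129/0.553 = 232, and then y* = 321 - 0.883·232 = 116.

x* ≈ 232, y* ≈ 116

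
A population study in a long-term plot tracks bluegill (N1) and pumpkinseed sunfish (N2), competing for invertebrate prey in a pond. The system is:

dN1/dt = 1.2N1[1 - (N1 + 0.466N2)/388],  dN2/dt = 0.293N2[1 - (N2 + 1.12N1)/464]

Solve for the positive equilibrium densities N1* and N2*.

Setting both brackets to zero gives the nullclines N1 + 0.466N2 = 388 and 1.12N1 + N2 = 464.
Substituting N2 = 464 - 1.12N1 into the first: N1(1 - 0.466·1.12) = 388 - 0.466·464.
So N1* = 172/0.478 = 359, and then N2* = 464 - 1.12·359 = 61.6.

N1* ≈ 359, N2* ≈ 61.6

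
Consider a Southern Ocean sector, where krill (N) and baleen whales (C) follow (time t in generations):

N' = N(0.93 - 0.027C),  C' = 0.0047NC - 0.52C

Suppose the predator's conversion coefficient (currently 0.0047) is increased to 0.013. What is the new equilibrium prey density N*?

At the interior fixed point, setting dC/dt = 0 with C > 0 fixes N* = (predator death rate)/(NC coefficient) — independent of the other coefficients.
With the change, N* = 0.52/0.013 = 40; it falls from 111.

N* ≈ 40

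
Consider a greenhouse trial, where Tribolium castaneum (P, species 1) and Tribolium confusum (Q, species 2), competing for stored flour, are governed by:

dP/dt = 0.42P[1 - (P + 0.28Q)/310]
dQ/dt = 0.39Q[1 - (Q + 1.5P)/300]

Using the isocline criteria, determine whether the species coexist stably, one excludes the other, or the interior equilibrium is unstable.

Compare the nullcline intercepts: K1/α12 = 310/0.28 = 1110 > K2 = 300; K2/α21 = 300/1.5 = 200 < K1 = 310.
Since the inequalities point opposite ways, species 1 can invade but species 2 cannot.

species 1 excludes species 2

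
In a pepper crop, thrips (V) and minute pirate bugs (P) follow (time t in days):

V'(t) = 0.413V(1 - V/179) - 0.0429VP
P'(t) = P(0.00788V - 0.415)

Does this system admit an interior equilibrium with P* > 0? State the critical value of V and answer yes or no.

The predator equation gives dP/dt > 0 only when V > 0.415/0.00788 = 52.7.
Without the predator, V → K = 179. Since 179 > 52.7, the predator can invade and persist.

Threshold V = 52.7; K > 52.7, so yes, the predator persists.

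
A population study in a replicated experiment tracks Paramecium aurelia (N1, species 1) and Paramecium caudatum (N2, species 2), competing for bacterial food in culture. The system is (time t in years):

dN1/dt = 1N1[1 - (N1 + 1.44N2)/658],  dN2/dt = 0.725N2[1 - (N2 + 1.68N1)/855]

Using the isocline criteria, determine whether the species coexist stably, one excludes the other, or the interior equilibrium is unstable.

Compare the nullcline intercepts: K1/α12 = 658/1.44 = 457 < K2 = 855; K2/α21 = 855/1.68 = 509 < K1 = 658.
Since both are reversed, neither can invade when rare; the interior point is a saddle.

unstable coexistence (outcome depends on initial conditions)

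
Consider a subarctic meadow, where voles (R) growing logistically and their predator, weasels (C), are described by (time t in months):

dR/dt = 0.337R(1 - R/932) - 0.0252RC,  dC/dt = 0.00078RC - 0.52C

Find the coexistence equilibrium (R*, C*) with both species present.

From dC/dt = 0 with C > 0: 0.00078R* = 0.52, so R* = 667.
Substitute into dR/dt = 0: 0.337(1 - 667/932) = 0.0252C*.
The bracket is 0.285, giving C* = 0.0959/0.0252 = 3.81.

R* ≈ 667, C* ≈ 3.81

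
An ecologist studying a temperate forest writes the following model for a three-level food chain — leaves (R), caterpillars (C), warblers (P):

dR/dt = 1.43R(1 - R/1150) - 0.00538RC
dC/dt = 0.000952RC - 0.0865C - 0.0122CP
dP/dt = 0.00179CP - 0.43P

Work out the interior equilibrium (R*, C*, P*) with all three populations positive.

From dP/dt = 0: 0.00179C* = 0.43, so C* = 240.
From dR/dt = 0: 1.43(1 - R*/1150) = 0.00538·240, giving R* = 1150·(1 - 0.904) = 111.
From dC/dt = 0: 0.000952·111 - 0.0865 = 0.0122P*, so P* = 0.0188/0.0122 = 1.54.

R* ≈ 111, C* ≈ 240, P* ≈ 1.54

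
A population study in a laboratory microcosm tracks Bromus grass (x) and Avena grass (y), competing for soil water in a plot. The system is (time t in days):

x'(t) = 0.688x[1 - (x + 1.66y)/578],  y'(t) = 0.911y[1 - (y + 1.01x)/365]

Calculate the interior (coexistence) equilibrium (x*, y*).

Setting both brackets to zero gives the nullclines x + 1.66y = 578 and 1.01x + y = 365.
Substituting y = 365 - 1.01x into the first: x(1 - 1.66·1.01) = 578 - 1.66·365.
So x* = -27.9/-0.677 = 41.2, and then y* = 365 - 1.01·41.2 = 323.

x* ≈ 41.2, y* ≈ 323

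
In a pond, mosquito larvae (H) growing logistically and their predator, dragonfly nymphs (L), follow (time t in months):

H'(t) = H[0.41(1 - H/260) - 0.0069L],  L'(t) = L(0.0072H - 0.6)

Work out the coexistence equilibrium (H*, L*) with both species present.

From dL/dt = 0 with L > 0: 0.0072H* = 0.6, so H* = 83.3.
Substitute into dH/dt = 0: 0.41(1 - 83.3/260) = 0.0069L*.
The bracket is 0.679, giving L* = 0.279/0.0069 = 40.4.

H* ≈ 83.3, L* ≈ 40.4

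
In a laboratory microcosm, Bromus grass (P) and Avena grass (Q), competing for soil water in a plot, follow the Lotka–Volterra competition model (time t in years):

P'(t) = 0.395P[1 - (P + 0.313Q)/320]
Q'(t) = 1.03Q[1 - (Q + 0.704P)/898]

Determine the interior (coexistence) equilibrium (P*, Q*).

P* ≈ 49.9, Q* ≈ 863

Setting both brackets to zero gives the nullclines P + 0.313Q = 320 and 0.704P + Q = 898.
Substituting Q = 898 - 0.704P into the first: P(1 - 0.313·0.704) = 320 - 0.313·898.
So P* = 38.9/0.78 = 49.9, and then Q* = 898 - 0.704·49.9 = 863.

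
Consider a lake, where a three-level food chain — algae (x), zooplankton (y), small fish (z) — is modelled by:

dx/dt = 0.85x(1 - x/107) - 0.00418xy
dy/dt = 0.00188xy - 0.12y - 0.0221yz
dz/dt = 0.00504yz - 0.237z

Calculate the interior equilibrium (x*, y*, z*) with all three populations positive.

From dz/dt = 0: 0.00504y* = 0.237, so y* = 47.
From dx/dt = 0: 0.85(1 - x*/107) = 0.00418·47, giving x* = 107·(1 - 0.231) = 82.3.
From dy/dt = 0: 0.00188·82.3 - 0.12 = 0.0221z*, so z* = 0.0346/0.0221 = 1.57.

x* ≈ 82.3, y* ≈ 47, z* ≈ 1.57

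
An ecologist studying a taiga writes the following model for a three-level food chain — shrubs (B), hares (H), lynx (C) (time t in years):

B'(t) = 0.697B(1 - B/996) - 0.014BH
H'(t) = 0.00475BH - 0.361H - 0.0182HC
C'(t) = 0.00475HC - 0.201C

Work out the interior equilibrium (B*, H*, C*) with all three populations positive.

From dC/dt = 0: 0.00475H* = 0.201, so H* = 42.3.
From dB/dt = 0: 0.697(1 - B*/996) = 0.014·42.3, giving B* = 996·(1 - 0.85) = 149.
From dH/dt = 0: 0.00475·149 - 0.361 = 0.0182C*, so C* = 0.349/0.0182 = 19.2.

B* ≈ 149, H* ≈ 42.3, C* ≈ 19.2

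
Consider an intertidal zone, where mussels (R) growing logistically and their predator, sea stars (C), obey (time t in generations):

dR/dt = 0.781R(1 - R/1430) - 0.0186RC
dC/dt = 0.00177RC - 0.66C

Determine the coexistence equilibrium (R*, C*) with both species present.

R* ≈ 373, C* ≈ 31

From dC/dt = 0 with C > 0: 0.00177R* = 0.66, so R* = 373.
Substitute into dR/dt = 0: 0.781(1 - 373/1430) = 0.0186C*.
The bracket is 0.739, giving C* = 0.577/0.0186 = 31.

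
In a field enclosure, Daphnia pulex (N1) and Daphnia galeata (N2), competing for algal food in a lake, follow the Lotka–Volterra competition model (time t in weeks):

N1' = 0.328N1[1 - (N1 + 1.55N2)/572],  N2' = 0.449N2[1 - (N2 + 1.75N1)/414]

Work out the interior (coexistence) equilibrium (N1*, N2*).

N1* ≈ 40.7, N2* ≈ 343

Setting both brackets to zero gives the nullclines N1 + 1.55N2 = 572 and 1.75N1 + N2 = 414.
Substituting N2 = 414 - 1.75N1 into the first: N1(1 - 1.55·1.75) = 572 - 1.55·414.
So N1* = -69.7/-1.71 = 40.7, and then N2* = 414 - 1.75·40.7 = 343.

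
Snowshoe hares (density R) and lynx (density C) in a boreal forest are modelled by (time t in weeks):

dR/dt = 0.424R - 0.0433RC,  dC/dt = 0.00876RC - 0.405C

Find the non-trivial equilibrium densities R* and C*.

Set dC/dt = 0 with C > 0: 0.00876R - 0.405 = 0, so R* = 0.405/0.00876 = 46.2.
Set dR/dt = 0 with R > 0: 0.424 - 0.0433C = 0, so C* = 0.424/0.0433 = 9.79.

R* ≈ 46.2, C* ≈ 9.79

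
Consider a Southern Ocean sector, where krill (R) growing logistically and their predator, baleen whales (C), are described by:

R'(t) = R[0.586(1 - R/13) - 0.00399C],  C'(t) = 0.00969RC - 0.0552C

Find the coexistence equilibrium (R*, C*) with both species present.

R* ≈ 5.7, C* ≈ 82.5

From dC/dt = 0 with C > 0: 0.00969R* = 0.0552, so R* = 5.7.
Substitute into dR/dt = 0: 0.586(1 - 5.7/13) = 0.00399C*.
The bracket is 0.562, giving C* = 0.329/0.00399 = 82.5.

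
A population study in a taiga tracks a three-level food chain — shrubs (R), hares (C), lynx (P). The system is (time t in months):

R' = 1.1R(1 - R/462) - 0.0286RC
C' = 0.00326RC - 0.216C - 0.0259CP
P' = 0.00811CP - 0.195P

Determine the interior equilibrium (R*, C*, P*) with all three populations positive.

From dP/dt = 0: 0.00811C* = 0.195, so C* = 24.
From dR/dt = 0: 1.1(1 - R*/462) = 0.0286·24, giving R* = 462·(1 - 0.625) = 173.
From dC/dt = 0: 0.00326·173 - 0.216 = 0.0259P*, so P* = 0.349/0.0259 = 13.5.

R* ≈ 173, C* ≈ 24, P* ≈ 13.5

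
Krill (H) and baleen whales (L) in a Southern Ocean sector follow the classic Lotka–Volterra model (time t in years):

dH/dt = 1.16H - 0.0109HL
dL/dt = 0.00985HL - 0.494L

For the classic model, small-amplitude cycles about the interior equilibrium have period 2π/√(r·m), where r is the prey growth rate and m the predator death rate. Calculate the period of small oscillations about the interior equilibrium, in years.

Here r = 1.16 and m = 0.494, so r·m = 0.573.
ω = √0.573 = 0.757 per year, hence T = 2π/ω ≈ 8.3 years.

T ≈ 8.3 years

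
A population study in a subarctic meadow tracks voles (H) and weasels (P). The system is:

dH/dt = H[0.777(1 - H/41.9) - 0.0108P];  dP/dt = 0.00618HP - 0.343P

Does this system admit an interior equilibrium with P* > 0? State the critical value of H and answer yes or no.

The predator equation gives dP/dt > 0 only when H > 0.343/0.00618 = 55.5.
Without the predator, H → K = 41.9. Since 41.9 < 55.5, the predator cannot invade.

Threshold H = 55.5; K < 55.5, so no, the predator goes extinct.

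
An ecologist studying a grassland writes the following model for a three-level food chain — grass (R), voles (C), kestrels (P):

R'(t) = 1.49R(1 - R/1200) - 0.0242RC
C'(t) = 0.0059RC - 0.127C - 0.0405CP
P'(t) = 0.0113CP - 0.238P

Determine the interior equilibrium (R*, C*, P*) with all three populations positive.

R* ≈ 790, C* ≈ 21.1, P* ≈ 112

From dP/dt = 0: 0.0113C* = 0.238, so C* = 21.1.
From dR/dt = 0: 1.49(1 - R*/1200) = 0.0242·21.1, giving R* = 1200·(1 - 0.342) = 790.
From dC/dt = 0: 0.0059·790 - 0.127 = 0.0405P*, so P* = 4.53/0.0405 = 112.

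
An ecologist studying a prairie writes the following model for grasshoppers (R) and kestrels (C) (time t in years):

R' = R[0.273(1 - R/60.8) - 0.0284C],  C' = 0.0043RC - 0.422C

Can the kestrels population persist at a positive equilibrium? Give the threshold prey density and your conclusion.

Threshold R = 98.1; K < 98.1, so no, the predator goes extinct.

The predator equation gives dC/dt > 0 only when R > 0.422/0.0043 = 98.1.
Without the predator, R → K = 60.8. Since 60.8 < 98.1, the predator cannot invade.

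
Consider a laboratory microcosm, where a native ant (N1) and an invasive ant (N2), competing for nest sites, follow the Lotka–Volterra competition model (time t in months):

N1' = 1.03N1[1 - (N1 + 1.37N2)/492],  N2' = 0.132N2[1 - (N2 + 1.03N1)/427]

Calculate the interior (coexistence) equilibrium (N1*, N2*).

Setting both brackets to zero gives the nullclines N1 + 1.37N2 = 492 and 1.03N1 + N2 = 427.
Substituting N2 = 427 - 1.03N1 into the first: N1(1 - 1.37·1.03) = 492 - 1.37·427.
So N1* = -93/-0.411 = 226, and then N2* = 427 - 1.03·226 = 194.

N1* ≈ 226, N2* ≈ 194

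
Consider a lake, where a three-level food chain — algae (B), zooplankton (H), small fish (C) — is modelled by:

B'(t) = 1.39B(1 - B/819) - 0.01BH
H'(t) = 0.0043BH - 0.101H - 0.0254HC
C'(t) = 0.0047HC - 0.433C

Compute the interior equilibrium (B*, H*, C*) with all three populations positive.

From dC/dt = 0: 0.0047H* = 0.433, so H* = 92.1.
From dB/dt = 0: 1.39(1 - B*/819) = 0.01·92.1, giving B* = 819·(1 - 0.663) = 276.
From dH/dt = 0: 0.0043·276 - 0.101 = 0.0254C*, so C* = 1.09/0.0254 = 42.8.

B* ≈ 276, H* ≈ 92.1, C* ≈ 42.8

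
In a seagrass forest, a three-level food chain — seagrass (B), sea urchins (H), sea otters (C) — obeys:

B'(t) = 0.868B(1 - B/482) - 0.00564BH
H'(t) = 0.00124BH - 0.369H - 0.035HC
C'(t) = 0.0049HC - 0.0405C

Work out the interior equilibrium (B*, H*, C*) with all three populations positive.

From dC/dt = 0: 0.0049H* = 0.0405, so H* = 8.27.
From dB/dt = 0: 0.868(1 - B*/482) = 0.00564·8.27, giving B* = 482·(1 - 0.0537) = 456.
From dH/dt = 0: 0.00124·456 - 0.369 = 0.035C*, so C* = 0.197/0.035 = 5.62.

B* ≈ 456, H* ≈ 8.27, C* ≈ 5.62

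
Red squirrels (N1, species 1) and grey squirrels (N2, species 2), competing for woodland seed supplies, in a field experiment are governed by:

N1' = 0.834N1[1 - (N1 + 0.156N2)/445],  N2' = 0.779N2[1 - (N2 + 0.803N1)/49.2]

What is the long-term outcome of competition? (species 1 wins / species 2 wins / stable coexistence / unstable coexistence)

Compare the nullcline intercepts: K1/α12 = 445/0.156 = 2850 > K2 = 49.2; K2/α21 = 49.2/0.803 = 61.3 < K1 = 445.
Since the inequalities point opposite ways, species 1 can invade but species 2 cannot.

species 1 excludes species 2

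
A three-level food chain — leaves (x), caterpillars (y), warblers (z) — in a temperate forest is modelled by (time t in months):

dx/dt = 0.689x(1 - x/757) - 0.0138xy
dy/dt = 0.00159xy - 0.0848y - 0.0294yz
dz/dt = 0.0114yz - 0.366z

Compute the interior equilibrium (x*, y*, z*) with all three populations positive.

From dz/dt = 0: 0.0114y* = 0.366, so y* = 32.1.
From dx/dt = 0: 0.689(1 - x*/757) = 0.0138·32.1, giving x* = 757·(1 - 0.643) = 270.
From dy/dt = 0: 0.00159·270 - 0.0848 = 0.0294z*, so z* = 0.345/0.0294 = 11.7.

x* ≈ 270, y* ≈ 32.1, z* ≈ 11.7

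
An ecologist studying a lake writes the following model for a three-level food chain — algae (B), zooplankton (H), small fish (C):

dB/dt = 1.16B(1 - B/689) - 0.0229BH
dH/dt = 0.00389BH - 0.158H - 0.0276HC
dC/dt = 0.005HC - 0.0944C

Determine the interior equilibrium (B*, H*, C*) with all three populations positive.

B* ≈ 432, H* ≈ 18.9, C* ≈ 55.2

From dC/dt = 0: 0.005H* = 0.0944, so H* = 18.9.
From dB/dt = 0: 1.16(1 - B*/689) = 0.0229·18.9, giving B* = 689·(1 - 0.373) = 432.
From dH/dt = 0: 0.00389·432 - 0.158 = 0.0276C*, so C* = 1.52/0.0276 = 55.2.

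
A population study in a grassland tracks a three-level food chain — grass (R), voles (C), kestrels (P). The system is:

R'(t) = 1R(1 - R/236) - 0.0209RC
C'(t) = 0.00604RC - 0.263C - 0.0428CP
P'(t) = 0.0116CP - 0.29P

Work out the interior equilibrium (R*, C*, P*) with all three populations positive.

From dP/dt = 0: 0.0116C* = 0.29, so C* = 25.
From dR/dt = 0: 1(1 - R*/236) = 0.0209·25, giving R* = 236·(1 - 0.522) = 113.
From dC/dt = 0: 0.00604·113 - 0.263 = 0.0428P*, so P* = 0.418/0.0428 = 9.76.

R* ≈ 113, C* ≈ 25, P* ≈ 9.76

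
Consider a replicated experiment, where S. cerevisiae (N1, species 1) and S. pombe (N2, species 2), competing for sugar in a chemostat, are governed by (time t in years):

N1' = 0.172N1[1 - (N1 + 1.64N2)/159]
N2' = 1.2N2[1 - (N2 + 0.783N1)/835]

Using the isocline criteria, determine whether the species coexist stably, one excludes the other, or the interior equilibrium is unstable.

Compare the nullcline intercepts: K1/α12 = 159/1.64 = 97 < K2 = 835; K2/α21 = 835/0.783 = 1070 > K1 = 159.
Since the inequalities point opposite ways, species 2 can invade but species 1 cannot.

species 2 excludes species 1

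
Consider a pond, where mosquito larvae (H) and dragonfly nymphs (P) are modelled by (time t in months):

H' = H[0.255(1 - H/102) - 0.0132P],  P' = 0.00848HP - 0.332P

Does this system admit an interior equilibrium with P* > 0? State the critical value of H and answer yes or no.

The predator equation gives dP/dt > 0 only when H > 0.332/0.00848 = 39.2.
Without the predator, H → K = 102. Since 102 > 39.2, the predator can invade and persist.

Threshold H = 39.2; K > 39.2, so yes, the predator persists.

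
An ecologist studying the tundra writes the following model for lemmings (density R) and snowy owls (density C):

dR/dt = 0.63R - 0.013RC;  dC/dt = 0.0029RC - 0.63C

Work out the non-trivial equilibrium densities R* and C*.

R* ≈ 217, C* ≈ 48.5

Set dC/dt = 0 with C > 0: 0.0029R - 0.63 = 0, so R* = 0.63/0.0029 = 217.
Set dR/dt = 0 with R > 0: 0.63 - 0.013C = 0, so C* = 0.63/0.013 = 48.5.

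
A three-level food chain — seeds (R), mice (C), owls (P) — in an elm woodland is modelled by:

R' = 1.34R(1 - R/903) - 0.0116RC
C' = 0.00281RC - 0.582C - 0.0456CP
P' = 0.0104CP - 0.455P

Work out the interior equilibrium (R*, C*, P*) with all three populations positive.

R* ≈ 561, C* ≈ 43.8, P* ≈ 21.8

From dP/dt = 0: 0.0104C* = 0.455, so C* = 43.8.
From dR/dt = 0: 1.34(1 - R*/903) = 0.0116·43.8, giving R* = 903·(1 - 0.379) = 561.
From dC/dt = 0: 0.00281·561 - 0.582 = 0.0456P*, so P* = 0.994/0.0456 = 21.8.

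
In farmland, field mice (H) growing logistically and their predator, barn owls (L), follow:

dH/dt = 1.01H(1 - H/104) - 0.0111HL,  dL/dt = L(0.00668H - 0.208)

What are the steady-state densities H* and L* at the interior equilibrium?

From dL/dt = 0 with L > 0: 0.00668H* = 0.208, so H* = 31.1.
Substitute into dH/dt = 0: 1.01(1 - 31.1/104) = 0.0111L*.
The bracket is 0.701, giving L* = 0.708/0.0111 = 63.7.

H* ≈ 31.1, L* ≈ 63.7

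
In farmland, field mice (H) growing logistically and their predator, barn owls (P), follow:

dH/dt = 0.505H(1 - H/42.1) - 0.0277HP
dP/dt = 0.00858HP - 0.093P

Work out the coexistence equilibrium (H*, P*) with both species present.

H* ≈ 10.8, P* ≈ 13.5

From dP/dt = 0 with P > 0: 0.00858H* = 0.093, so H* = 10.8.
Substitute into dH/dt = 0: 0.505(1 - 10.8/42.1) = 0.0277P*.
The bracket is 0.743, giving P* = 0.375/0.0277 = 13.5.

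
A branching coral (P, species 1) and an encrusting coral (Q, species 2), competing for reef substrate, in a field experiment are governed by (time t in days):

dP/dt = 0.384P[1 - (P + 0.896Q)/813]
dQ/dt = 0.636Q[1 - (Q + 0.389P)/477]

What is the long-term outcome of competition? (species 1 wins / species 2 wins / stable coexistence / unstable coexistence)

Compare the nullcline intercepts: K1/α12 = 813/0.896 = 907 > K2 = 477; K2/α21 = 477/0.389 = 1230 > K1 = 813.
Since both inequalities hold, each species can invade when rare, so the interior equilibrium is stable.

stable coexistence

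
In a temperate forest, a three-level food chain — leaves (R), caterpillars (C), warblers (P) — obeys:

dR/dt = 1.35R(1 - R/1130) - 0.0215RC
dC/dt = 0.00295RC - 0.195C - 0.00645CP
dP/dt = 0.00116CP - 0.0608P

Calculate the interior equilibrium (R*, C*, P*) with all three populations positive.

From dP/dt = 0: 0.00116C* = 0.0608, so C* = 52.4.
From dR/dt = 0: 1.35(1 - R*/1130) = 0.0215·52.4, giving R* = 1130·(1 - 0.835) = 187.
From dC/dt = 0: 0.00295·187 - 0.195 = 0.00645P*, so P* = 0.356/0.00645 = 55.2.

R* ≈ 187, C* ≈ 52.4, P* ≈ 55.2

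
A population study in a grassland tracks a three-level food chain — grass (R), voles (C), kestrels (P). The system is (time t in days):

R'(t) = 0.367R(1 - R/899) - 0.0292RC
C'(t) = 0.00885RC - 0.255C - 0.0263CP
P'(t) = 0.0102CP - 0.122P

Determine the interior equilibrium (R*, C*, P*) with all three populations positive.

From dP/dt = 0: 0.0102C* = 0.122, so C* = 12.
From dR/dt = 0: 0.367(1 - R*/899) = 0.0292·12, giving R* = 899·(1 - 0.952) = 43.5.
From dC/dt = 0: 0.00885·43.5 - 0.255 = 0.0263P*, so P* = 0.13/0.0263 = 4.93.

R* ≈ 43.5, C* ≈ 12, P* ≈ 4.93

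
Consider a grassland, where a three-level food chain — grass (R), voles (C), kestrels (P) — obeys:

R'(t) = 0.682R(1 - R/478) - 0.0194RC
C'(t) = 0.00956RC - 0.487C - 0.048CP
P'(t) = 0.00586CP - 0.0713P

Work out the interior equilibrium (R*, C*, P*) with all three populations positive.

From dP/dt = 0: 0.00586C* = 0.0713, so C* = 12.2.
From dR/dt = 0: 0.682(1 - R*/478) = 0.0194·12.2, giving R* = 478·(1 - 0.346) = 313.
From dC/dt = 0: 0.00956·313 - 0.487 = 0.048P*, so P* = 2.5/0.048 = 52.1.

R* ≈ 313, C* ≈ 12.2, P* ≈ 52.1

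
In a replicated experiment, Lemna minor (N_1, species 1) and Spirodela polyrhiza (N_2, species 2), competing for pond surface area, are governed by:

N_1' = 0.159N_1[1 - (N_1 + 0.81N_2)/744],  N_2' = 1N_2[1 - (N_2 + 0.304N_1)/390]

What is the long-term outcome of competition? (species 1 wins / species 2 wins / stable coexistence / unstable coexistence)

stable coexistence

Compare the nullcline intercepts: K1/α12 = 744/0.81 = 919 > K2 = 390; K2/α21 = 390/0.304 = 1280 > K1 = 744.
Since both inequalities hold, each species can invade when rare, so the interior equilibrium is stable.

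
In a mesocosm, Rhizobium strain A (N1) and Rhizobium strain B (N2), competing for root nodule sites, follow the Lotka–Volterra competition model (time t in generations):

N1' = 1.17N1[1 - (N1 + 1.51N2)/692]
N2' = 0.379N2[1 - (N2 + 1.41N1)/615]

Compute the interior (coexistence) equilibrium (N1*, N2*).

Setting both brackets to zero gives the nullclines N1 + 1.51N2 = 692 and 1.41N1 + N2 = 615.
Substituting N2 = 615 - 1.41N1 into the first: N1(1 - 1.51·1.41) = 692 - 1.51·615.
So N1* = -237/-1.13 = 210, and then N2* = 615 - 1.41·210 = 319.

N1* ≈ 210, N2* ≈ 319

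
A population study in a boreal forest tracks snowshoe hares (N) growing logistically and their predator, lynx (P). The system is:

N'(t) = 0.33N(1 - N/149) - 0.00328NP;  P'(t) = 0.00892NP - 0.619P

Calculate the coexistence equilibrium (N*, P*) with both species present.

From dP/dt = 0 with P > 0: 0.00892N* = 0.619, so N* = 69.4.
Substitute into dN/dt = 0: 0.33(1 - 69.4/149) = 0.00328P*.
The bracket is 0.534, giving P* = 0.176/0.00328 = 53.8.

N* ≈ 69.4, P* ≈ 53.8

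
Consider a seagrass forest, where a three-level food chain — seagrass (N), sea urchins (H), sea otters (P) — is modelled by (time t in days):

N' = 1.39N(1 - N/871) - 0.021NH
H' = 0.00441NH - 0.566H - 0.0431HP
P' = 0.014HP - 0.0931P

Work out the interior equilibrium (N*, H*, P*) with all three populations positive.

From dP/dt = 0: 0.014H* = 0.0931, so H* = 6.65.
From dN/dt = 0: 1.39(1 - N*/871) = 0.021·6.65, giving N* = 871·(1 - 0.1) = 783.
From dH/dt = 0: 0.00441·783 - 0.566 = 0.0431P*, so P* = 2.89/0.0431 = 67.

N* ≈ 783, H* ≈ 6.65, P* ≈ 67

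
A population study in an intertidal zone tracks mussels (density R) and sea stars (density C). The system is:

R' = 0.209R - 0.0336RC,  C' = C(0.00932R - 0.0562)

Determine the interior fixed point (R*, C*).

Set dC/dt = 0 with C > 0: 0.00932R - 0.0562 = 0, so R* = 0.0562/0.00932 = 6.03.
Set dR/dt = 0 with R > 0: 0.209 - 0.0336C = 0, so C* = 0.209/0.0336 = 6.22.

R* ≈ 6.03, C* ≈ 6.22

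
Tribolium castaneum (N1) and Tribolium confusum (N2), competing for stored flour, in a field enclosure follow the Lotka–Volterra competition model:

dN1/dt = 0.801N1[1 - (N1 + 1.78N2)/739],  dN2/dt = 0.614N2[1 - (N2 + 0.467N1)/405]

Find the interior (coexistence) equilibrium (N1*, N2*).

Setting both brackets to zero gives the nullclines N1 + 1.78N2 = 739 and 0.467N1 + N2 = 405.
Substituting N2 = 405 - 0.467N1 into the first: N1(1 - 1.78·0.467) = 739 - 1.78·405.
So N1* = 18.1/0.169 = 107, and then N2* = 405 - 0.467·107 = 355.

N1* ≈ 107, N2* ≈ 355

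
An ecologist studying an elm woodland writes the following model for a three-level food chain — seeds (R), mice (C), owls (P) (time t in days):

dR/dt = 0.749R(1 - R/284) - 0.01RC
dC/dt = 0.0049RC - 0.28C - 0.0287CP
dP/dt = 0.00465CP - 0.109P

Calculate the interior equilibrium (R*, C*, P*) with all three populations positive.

R* ≈ 195, C* ≈ 23.4, P* ≈ 23.6

From dP/dt = 0: 0.00465C* = 0.109, so C* = 23.4.
From dR/dt = 0: 0.749(1 - R*/284) = 0.01·23.4, giving R* = 284·(1 - 0.313) = 195.
From dC/dt = 0: 0.0049·195 - 0.28 = 0.0287P*, so P* = 0.676/0.0287 = 23.6.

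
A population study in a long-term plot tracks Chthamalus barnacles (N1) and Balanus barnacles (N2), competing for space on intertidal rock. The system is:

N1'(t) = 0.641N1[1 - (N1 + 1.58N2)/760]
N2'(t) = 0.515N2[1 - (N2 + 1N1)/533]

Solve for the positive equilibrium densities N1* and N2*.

N1* ≈ 142, N2* ≈ 391

Setting both brackets to zero gives the nullclines N1 + 1.58N2 = 760 and 1N1 + N2 = 533.
Substituting N2 = 533 - 1N1 into the first: N1(1 - 1.58·1) = 760 - 1.58·533.
So N1* = -82.1/-0.58 = 142, and then N2* = 533 - 1·142 = 391.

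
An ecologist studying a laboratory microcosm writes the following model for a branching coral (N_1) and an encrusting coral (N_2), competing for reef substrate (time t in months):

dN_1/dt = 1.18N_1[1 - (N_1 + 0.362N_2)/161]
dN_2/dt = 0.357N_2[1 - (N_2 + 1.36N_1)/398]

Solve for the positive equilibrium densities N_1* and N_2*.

N_1* ≈ 33.3, N_2* ≈ 353

Setting both brackets to zero gives the nullclines N_1 + 0.362N_2 = 161 and 1.36N_1 + N_2 = 398.
Substituting N_2 = 398 - 1.36N_1 into the first: N_1(1 - 0.362·1.36) = 161 - 0.362·398.
So N_1* = 16.9/0.508 = 33.3, and then N_2* = 398 - 1.36·33.3 = 353.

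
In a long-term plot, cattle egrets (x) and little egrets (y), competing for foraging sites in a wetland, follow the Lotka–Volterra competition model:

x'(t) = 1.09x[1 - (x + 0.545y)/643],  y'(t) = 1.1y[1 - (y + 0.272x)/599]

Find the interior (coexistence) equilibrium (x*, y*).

x* ≈ 372, y* ≈ 498

Setting both brackets to zero gives the nullclines x + 0.545y = 643 and 0.272x + y = 599.
Substituting y = 599 - 0.272x into the first: x(1 - 0.545·0.272) = 643 - 0.545·599.
So x* = 317/0.852 = 372, and then y* = 599 - 0.272·372 = 498.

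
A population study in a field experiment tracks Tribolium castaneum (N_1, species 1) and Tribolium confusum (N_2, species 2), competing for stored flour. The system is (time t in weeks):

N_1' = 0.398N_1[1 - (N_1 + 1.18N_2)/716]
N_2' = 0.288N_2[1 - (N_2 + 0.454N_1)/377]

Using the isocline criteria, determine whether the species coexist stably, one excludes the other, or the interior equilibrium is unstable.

Compare the nullcline intercepts: K1/α12 = 716/1.18 = 607 > K2 = 377; K2/α21 = 377/0.454 = 830 > K1 = 716.
Since both inequalities hold, each species can invade when rare, so the interior equilibrium is stable.

stable coexistence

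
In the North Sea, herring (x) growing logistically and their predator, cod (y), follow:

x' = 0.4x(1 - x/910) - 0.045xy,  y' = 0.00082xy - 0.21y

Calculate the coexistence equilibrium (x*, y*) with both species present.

From dy/dt = 0 with y > 0: 0.00082x* = 0.21, so x* = 256.
Substitute into dx/dt = 0: 0.4(1 - 256/910) = 0.045y*.
The bracket is 0.719, giving y* = 0.287/0.045 = 6.39.

x* ≈ 256, y* ≈ 6.39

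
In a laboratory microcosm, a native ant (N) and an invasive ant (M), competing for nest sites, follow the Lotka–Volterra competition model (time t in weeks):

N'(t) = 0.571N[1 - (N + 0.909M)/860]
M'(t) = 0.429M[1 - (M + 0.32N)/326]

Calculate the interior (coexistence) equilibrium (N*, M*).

Setting both brackets to zero gives the nullclines N + 0.909M = 860 and 0.32N + M = 326.
Substituting M = 326 - 0.32N into the first: N(1 - 0.909·0.32) = 860 - 0.909·326.
So N* = 564/0.709 = 795, and then M* = 326 - 0.32·795 = 71.6.

N* ≈ 795, M* ≈ 71.6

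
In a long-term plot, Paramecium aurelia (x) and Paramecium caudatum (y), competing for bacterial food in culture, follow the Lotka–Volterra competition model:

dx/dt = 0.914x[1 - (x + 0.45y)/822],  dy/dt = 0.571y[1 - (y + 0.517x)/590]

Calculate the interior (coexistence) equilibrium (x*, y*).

Setting both brackets to zero gives the nullclines x + 0.45y = 822 and 0.517x + y = 590.
Substituting y = 590 - 0.517x into the first: x(1 - 0.45·0.517) = 822 - 0.45·590.
So x* = 556/0.767 = 725, and then y* = 590 - 0.517·725 = 215.

x* ≈ 725, y* ≈ 215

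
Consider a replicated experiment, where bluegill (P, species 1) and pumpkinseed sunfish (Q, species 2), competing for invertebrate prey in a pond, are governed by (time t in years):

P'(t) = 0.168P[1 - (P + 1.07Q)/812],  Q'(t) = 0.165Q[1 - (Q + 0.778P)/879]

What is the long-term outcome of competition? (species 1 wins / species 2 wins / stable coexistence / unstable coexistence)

species 2 excludes species 1

Compare the nullcline intercepts: K1/α12 = 812/1.07 = 759 < K2 = 879; K2/α21 = 879/0.778 = 1130 > K1 = 812.
Since the inequalities point opposite ways, species 2 can invade but species 1 cannot.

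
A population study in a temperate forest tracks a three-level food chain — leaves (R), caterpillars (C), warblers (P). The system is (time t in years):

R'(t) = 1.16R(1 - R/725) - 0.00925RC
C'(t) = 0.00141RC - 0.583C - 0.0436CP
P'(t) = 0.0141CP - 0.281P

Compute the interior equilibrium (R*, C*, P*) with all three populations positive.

From dP/dt = 0: 0.0141C* = 0.281, so C* = 19.9.
From dR/dt = 0: 1.16(1 - R*/725) = 0.00925·19.9, giving R* = 725·(1 - 0.159) = 610.
From dC/dt = 0: 0.00141·610 - 0.583 = 0.0436P*, so P* = 0.277/0.0436 = 6.35.

R* ≈ 610, C* ≈ 19.9, P* ≈ 6.35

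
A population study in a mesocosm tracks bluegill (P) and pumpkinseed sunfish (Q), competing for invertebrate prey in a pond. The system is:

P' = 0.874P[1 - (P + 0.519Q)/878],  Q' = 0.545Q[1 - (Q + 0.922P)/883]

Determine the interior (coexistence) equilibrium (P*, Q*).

P* ≈ 805, Q* ≈ 141

Setting both brackets to zero gives the nullclines P + 0.519Q = 878 and 0.922P + Q = 883.
Substituting Q = 883 - 0.922P into the first: P(1 - 0.519·0.922) = 878 - 0.519·883.
So P* = 420/0.521 = 805, and then Q* = 883 - 0.922·805 = 141.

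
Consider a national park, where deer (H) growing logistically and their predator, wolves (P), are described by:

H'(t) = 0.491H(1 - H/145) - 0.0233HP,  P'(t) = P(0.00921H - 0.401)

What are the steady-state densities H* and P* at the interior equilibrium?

H* ≈ 43.5, P* ≈ 14.7

From dP/dt = 0 with P > 0: 0.00921H* = 0.401, so H* = 43.5.
Substitute into dH/dt = 0: 0.491(1 - 43.5/145) = 0.0233P*.
The bracket is 0.7, giving P* = 0.344/0.0233 = 14.7.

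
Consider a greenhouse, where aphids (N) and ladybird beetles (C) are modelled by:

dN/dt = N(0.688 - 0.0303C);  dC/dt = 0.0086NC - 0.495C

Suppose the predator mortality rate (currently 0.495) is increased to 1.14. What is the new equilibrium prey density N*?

N* ≈ 133

At the interior fixed point, setting dC/dt = 0 with C > 0 fixes N* = (predator death rate)/(NC coefficient) — independent of the other coefficients.
With the change, N* = 1.14/0.0086 = 133; it rises from 57.6.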